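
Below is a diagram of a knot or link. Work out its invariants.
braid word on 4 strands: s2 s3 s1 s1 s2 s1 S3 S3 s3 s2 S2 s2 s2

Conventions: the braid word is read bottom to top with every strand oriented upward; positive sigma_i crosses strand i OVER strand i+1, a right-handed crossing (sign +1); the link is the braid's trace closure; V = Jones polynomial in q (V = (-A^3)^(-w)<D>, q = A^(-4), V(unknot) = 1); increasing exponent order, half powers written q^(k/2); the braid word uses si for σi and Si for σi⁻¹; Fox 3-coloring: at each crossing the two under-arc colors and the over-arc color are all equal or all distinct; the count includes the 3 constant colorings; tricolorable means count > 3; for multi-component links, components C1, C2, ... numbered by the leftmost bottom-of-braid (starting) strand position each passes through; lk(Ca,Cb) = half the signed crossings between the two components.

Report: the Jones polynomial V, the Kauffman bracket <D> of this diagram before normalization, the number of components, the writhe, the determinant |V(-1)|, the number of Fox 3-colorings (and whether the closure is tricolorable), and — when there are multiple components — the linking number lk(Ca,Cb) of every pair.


V = q^2 + 2q^4 - 2q^5 + q^6 - 2q^7 + q^8
<D> = -A^-11 + 2A^-7 - A^-3 + 2A - 2A^5 - A^13 (w = +7)
1 component over 13 crossings, w = +7
27 Fox colorings among 3^13, |V(-1)| = 9: tricolorable
why: |V(-1)| = 9: so tricolorable, since 3 divides 9


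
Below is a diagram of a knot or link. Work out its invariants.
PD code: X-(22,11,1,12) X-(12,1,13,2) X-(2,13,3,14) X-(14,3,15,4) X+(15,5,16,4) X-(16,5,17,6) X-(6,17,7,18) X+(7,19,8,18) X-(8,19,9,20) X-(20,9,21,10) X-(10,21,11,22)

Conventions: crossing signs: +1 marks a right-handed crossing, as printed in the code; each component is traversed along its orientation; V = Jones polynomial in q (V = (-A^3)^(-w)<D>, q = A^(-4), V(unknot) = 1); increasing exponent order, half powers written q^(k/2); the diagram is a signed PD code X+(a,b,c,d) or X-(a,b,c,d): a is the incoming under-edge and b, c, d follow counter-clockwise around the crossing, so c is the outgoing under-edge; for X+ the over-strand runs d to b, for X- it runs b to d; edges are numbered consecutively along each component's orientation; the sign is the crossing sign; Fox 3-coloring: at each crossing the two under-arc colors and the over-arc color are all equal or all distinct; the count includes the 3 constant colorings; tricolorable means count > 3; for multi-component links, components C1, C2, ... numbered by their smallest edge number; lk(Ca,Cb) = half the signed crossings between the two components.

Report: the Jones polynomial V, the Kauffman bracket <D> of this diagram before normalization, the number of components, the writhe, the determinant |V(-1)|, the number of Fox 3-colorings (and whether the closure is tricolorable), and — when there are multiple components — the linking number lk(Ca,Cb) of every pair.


Jones polynomial: V(q) = -q^-10 + q^-9 - q^-8 + q^-7 - q^-6 + q^-5 + q^-3
<D> = -A^-9 - A^-1 + A^3 - A^7 + A^11 - A^15 + A^19; writhe -7
components 1, writhe -7 (11 crossings)
3-colorings: 3 of 3^11, det 7 — not tricolorable
note: w = -7 (over 11 crossings) is diagram-only; (-A^3)^(7) removes it from V


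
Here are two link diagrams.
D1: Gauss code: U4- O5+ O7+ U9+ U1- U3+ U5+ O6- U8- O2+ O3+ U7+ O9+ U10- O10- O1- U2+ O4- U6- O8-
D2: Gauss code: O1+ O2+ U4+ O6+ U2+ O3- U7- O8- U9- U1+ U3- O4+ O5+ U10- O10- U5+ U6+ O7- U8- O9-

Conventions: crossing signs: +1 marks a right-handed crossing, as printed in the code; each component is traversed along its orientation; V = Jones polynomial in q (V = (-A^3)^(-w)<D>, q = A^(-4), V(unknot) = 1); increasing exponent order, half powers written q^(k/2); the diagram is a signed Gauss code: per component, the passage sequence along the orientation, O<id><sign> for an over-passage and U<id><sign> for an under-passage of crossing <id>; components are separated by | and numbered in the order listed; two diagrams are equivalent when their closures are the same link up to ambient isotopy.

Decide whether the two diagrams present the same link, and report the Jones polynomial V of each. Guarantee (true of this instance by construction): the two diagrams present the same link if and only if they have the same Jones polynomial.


equivalent: yes
V(D1) = -q^-3 + 2q^-2 - 2q^-1 + 3 - 2q + 2q^2 - q^3  (w 0, c 10, <D> = -A^-12 + 2A^-8 - 2A^-4 + 3 - 2A^4 + 2A^8 - A^12)
V(D2) = -q^-3 + 2q^-2 - 2q^-1 + 3 - 2q + 2q^2 - q^3  [10 crossings, <D> = -A^-12 + 2A^-8 - 2A^-4 + 3 - 2A^4 + 2A^8 - A^12, w = 0]
key observation: from 10 to 10 crossings by R-moves: one link, two diagrams


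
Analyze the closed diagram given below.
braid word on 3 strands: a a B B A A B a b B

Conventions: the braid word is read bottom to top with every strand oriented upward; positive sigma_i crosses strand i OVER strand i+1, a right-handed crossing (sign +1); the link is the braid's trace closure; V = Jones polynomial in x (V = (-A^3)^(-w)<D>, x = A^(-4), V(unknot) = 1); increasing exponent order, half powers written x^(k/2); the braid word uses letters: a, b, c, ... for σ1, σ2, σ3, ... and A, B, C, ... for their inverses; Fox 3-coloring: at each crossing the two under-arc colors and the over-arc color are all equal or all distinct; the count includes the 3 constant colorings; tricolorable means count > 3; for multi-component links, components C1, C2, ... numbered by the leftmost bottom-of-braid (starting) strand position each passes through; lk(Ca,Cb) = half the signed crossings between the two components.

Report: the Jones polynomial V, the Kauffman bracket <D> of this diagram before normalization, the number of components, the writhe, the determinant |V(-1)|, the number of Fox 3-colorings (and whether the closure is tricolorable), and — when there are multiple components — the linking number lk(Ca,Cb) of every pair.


V = -x^-5 + x^-4 - x^-3 + 2x^-2 - x^-1 + 2 - x
<D> = -A^-10 + 2A^-6 - A^-2 + 2A^2 - A^6 + A^10 - A^14 (w = -2)
1 component over 10 crossings, w = -2
9 Fox colorings among 3^10, |V(-1)| = 9: tricolorable
why: V spans 6 powers of x: at least 6 crossings in any diagram


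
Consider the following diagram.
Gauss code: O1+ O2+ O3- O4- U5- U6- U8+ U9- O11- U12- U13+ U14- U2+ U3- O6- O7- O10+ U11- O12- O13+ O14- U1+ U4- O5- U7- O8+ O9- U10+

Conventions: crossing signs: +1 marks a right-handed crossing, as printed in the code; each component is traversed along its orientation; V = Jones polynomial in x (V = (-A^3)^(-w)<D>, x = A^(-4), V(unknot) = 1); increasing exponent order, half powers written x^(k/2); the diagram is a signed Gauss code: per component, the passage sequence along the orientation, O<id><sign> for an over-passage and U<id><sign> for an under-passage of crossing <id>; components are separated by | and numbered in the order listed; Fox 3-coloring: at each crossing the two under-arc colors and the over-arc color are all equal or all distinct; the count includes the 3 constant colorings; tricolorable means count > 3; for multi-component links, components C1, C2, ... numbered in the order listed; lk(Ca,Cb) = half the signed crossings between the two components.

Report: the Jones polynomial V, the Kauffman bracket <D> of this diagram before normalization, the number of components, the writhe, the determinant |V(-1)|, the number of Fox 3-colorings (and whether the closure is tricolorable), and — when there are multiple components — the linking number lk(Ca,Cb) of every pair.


V(x) = -x^-4 + x^-3 + x^-1
bracket: A^-8 + 1 - A^4, w = -4
1 component, writhe -4, over 14 crossings
det 3, colorings 9 of 3^14 — tricolorable
observation: the span of V is 3, forcing >= 3 crossings in any diagram


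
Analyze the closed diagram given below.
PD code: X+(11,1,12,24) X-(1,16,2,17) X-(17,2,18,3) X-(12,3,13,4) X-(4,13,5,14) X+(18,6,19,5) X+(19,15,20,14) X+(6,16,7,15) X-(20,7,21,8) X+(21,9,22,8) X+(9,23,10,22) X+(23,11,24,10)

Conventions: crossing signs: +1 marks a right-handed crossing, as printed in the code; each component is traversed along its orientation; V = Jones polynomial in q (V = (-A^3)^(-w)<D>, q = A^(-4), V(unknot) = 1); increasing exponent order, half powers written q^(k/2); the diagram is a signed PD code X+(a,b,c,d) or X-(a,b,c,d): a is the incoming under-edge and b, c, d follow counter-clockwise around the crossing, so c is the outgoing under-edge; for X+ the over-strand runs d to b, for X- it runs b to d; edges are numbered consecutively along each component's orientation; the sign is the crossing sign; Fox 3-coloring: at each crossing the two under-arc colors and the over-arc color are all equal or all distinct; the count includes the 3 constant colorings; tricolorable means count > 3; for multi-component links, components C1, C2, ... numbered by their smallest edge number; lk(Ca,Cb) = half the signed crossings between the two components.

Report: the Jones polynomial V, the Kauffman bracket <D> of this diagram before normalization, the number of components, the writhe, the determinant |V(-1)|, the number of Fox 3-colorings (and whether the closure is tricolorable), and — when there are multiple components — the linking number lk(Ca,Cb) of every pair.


V = q^-1 - 1 + 2q - 2q^2 + 2q^3 - 2q^4 + q^5
<D> = A^-14 - 2A^-10 + 2A^-6 - 2A^-2 + 2A^2 - A^6 + A^10 (w = +2)
1 component over 12 crossings, w = +2
3 Fox colorings among 3^12, |V(-1)| = 11: not tricolorable
why: w = +2 shifts under R1 moves; the (-A^3)^(-2) factor cancels that in V


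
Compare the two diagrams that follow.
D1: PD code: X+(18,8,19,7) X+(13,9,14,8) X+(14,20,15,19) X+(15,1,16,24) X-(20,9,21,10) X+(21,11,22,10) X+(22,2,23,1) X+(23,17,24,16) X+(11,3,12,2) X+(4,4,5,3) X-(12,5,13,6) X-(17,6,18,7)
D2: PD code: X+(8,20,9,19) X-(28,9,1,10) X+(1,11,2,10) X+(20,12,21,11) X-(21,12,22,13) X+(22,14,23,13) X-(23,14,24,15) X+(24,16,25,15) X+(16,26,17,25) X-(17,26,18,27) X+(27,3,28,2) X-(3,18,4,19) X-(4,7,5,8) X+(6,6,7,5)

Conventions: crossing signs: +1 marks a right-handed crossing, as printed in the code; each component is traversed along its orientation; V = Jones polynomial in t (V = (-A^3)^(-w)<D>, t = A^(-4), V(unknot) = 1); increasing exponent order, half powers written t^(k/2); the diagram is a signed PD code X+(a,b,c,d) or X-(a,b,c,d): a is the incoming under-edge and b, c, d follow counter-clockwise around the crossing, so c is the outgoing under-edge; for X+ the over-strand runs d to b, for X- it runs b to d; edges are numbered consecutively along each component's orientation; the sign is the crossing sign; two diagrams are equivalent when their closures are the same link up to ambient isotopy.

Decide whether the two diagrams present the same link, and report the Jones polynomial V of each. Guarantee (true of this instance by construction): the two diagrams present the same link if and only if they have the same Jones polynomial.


equivalent: no
V(D1) = t + t^3 - t^4  (w +6, c 12, <D> = -A^2 + A^6 + A^14)
D2 (bracket A^6; 14 crossings at w = +2): V = 1
why: 2 values of V(t) split the 2 diagrams


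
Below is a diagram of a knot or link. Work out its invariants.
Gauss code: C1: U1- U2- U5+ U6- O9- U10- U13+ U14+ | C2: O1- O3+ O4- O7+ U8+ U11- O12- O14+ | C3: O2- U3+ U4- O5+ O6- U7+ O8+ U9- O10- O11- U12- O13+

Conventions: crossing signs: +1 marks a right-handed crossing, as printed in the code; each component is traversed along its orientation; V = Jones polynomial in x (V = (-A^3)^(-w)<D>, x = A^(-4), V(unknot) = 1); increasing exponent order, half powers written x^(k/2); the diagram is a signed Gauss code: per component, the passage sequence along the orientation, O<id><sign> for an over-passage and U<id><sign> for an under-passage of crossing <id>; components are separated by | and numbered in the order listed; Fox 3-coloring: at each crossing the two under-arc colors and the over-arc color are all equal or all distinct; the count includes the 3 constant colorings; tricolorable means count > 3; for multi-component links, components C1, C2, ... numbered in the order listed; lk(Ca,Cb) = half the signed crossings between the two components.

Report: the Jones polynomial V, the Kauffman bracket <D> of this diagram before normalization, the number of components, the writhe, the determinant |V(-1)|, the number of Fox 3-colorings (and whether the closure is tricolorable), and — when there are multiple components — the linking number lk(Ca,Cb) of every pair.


Jones polynomial: V(x) = x^-3 + x^-2 + x^-1 + 1
<D> = A^-6 + A^-2 + A^2 + A^6; writhe -2
components 3, writhe -2 (14 crossings)
linking number lk(C1,C2) = 0
lk(C1,C3): -1
lk(C2,C3) = 0
3-colorings: 9 of 3^14, det 0 — tricolorable
note: span 3 respects span(V) <= c + mu - 1 = 16 for this 3-component diagram


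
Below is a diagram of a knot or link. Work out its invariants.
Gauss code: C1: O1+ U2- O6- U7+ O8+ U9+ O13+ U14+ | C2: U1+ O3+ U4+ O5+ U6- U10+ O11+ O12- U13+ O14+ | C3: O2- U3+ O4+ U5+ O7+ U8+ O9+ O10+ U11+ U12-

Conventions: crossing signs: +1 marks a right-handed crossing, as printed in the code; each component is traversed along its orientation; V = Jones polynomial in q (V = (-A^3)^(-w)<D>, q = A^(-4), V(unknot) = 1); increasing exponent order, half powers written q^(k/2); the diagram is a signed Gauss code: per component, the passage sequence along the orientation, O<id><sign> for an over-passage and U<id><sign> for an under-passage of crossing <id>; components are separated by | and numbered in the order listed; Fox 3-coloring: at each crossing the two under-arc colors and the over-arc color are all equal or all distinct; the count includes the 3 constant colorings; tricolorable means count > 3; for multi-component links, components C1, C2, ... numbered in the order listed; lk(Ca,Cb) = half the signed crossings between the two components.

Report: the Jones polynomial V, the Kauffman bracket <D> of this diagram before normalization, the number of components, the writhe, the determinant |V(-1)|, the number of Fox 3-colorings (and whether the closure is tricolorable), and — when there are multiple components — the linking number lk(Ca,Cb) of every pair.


V = q^3 - q^4 + 4q^5 - 4q^6 + 6q^7 - 6q^8 + 6q^9 - 4q^10 + 3q^11 - q^12
<D> = -A^-24 + 3A^-20 - 4A^-16 + 6A^-12 - 6A^-8 + 6A^-4 - 4 + 4A^4 - A^8 + A^12 (w = +8)
3 components over 14 crossings, w = +8
lk(C1,C2): +1
lk(C1,C3) = +1
linking number lk(C2,C3) = +2
9 Fox colorings among 3^14, |V(-1)| = 36: tricolorable
why: the span of V is 9, within the link bound 14 + 3 - 1


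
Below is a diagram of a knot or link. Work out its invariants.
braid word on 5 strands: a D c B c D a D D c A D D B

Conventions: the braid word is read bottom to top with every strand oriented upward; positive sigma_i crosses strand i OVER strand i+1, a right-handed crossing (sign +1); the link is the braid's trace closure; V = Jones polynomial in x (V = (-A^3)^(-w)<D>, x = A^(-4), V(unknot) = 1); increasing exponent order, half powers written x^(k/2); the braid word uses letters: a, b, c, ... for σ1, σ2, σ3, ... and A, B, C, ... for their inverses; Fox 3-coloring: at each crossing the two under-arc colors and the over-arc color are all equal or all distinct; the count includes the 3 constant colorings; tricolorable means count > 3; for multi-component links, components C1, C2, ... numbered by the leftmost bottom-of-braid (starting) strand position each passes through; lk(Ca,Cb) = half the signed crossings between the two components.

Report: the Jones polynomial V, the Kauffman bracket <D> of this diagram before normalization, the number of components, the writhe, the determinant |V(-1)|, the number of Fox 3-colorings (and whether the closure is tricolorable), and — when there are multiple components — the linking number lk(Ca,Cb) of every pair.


V(x) = x^-10 - 3x^-9 + 6x^-8 - 10x^-7 + 13x^-6 - 15x^-5 + 14x^-4 - 12x^-3 + 10x^-2 - 5x^-1 + 3 - x
bracket: -A^-16 + 3A^-12 - 5A^-8 + 10A^-4 - 12 + 14A^4 - 15A^8 + 13A^12 - 10A^16 + 6A^20 - 3A^24 + A^28, w = -4
1 component, writhe -4, over 14 crossings
det 93, colorings 9 of 3^14 — tricolorable
observation: w = -4 shifts under R1 moves; the (-A^3)^(4) factor cancels that in V


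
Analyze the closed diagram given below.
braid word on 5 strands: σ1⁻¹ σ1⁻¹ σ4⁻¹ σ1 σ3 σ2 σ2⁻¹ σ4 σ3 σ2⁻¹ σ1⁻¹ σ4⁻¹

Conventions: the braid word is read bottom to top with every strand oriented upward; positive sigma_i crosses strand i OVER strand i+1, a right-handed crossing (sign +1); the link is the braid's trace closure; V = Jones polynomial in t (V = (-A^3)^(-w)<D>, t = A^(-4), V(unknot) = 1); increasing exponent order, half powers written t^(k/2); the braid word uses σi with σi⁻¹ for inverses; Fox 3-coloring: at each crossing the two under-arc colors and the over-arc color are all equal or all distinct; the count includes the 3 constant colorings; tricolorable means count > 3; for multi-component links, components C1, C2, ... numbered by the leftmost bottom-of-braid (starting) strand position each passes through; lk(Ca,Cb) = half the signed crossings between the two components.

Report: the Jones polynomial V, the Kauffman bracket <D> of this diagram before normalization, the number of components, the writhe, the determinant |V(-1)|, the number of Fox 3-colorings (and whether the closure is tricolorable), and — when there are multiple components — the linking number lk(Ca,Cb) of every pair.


V = t^-3 + t^-2 + t^-1 + 1
<D> = A^-6 + A^-2 + A^2 + A^6 (w = -2)
3 components over 12 crossings, w = -2
lk(C1,C2): -1
lk(C1,C3) = 0
linking number lk(C2,C3) = 0
9 Fox colorings among 3^12, |V(-1)| = 0: tricolorable
why: span 3 respects span(V) <= c + mu - 1 = 14 for this 3-component diagram


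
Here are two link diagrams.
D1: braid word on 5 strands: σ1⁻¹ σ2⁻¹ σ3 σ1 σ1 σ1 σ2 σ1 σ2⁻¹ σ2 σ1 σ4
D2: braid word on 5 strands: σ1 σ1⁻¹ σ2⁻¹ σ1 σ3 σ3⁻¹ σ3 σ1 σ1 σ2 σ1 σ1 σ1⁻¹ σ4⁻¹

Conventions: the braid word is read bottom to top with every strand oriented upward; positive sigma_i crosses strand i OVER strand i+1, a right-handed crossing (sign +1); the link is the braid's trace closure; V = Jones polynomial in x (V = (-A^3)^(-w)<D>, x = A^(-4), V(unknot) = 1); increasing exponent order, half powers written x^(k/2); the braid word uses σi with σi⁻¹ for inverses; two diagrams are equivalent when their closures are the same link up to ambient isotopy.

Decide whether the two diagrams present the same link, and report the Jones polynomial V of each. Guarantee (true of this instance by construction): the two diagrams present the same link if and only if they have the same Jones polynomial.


equivalent: yes
V(D1) = x + x^3 - x^4  (w +6, c 12, <D> = -A^2 + A^6 + A^14)
V(D2) = x + x^3 - x^4  (w +4, c 14, <D> = -A^-4 + 1 + A^8)
why: all 2 diagrams share one V(x), hence one class


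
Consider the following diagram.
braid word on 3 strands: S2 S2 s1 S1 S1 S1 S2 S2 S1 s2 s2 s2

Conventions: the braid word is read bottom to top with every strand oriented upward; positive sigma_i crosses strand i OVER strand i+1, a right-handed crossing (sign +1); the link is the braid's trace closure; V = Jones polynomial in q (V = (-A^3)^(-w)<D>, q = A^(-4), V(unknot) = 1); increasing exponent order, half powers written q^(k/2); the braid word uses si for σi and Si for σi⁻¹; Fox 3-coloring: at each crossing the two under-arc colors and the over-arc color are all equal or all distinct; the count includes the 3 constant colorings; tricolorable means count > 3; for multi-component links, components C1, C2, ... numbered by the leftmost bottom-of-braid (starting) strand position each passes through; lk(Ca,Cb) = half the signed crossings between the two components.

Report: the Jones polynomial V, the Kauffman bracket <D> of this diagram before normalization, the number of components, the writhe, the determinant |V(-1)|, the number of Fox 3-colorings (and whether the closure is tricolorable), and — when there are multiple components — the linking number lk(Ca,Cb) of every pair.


Jones polynomial: V(q) = -q^-6 + q^-5 - q^-4 + 2q^-3 - q^-2 + q^-1
<D> = A^-8 - A^-4 + 2 - A^4 + A^8 - A^12; writhe -4
components 1, writhe -4 (12 crossings)
3-colorings: 3 of 3^12, det 7 — not tricolorable
note: |V(-1)| = 7: so not tricolorable, since 3 does not divide 7


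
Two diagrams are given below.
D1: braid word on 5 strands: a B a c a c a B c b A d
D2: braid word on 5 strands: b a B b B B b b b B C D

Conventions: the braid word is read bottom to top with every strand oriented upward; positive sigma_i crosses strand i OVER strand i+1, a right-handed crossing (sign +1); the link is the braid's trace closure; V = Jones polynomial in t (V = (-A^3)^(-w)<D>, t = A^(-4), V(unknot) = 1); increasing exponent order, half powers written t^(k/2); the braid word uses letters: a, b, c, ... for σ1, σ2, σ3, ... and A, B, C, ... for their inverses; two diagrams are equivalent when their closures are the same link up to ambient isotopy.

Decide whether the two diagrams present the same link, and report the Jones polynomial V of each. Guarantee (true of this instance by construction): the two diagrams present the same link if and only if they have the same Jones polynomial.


equivalent: no
D1 (bracket A^-14 - 2A^-10 + A^-6 - 2A^-2 + 2A^2 + A^10; 12 crossings at w = +6): V = t^2 + 2t^4 - 2t^5 + t^6 - 2t^7 + t^8
D2 (bracket 1; 12 crossings at w = 0): V = 1
key observation: V(t) takes 2 values over 2 diagrams, fixing the grouping


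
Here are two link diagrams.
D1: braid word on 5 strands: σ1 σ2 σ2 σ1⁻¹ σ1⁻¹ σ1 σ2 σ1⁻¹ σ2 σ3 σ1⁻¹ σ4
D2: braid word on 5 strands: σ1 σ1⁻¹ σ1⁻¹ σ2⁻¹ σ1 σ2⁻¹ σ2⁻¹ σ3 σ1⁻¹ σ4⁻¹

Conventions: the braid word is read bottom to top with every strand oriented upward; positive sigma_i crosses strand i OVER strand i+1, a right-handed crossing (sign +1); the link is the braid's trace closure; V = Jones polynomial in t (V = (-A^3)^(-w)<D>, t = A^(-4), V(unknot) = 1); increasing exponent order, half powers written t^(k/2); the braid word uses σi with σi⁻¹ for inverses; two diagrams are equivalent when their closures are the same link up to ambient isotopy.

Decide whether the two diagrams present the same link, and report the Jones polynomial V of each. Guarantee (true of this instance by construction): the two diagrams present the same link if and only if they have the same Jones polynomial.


equivalent: no
D1 (bracket A^-8 - 2A^-4 + 2 - 2A^4 + 2A^8 - A^12 + A^16; 12 crossings at w = +4): V = t^-1 - 1 + 2t - 2t^2 + 2t^3 - 2t^4 + t^5
V(D2) = -t^-6 + t^-5 - t^-4 + 2t^-3 - t^-2 + t^-1  [10 crossings, <D> = A^-8 - A^-4 + 2 - A^4 + A^8 - A^12, w = -4]
observation: 2 values of V(t) split the 2 diagrams


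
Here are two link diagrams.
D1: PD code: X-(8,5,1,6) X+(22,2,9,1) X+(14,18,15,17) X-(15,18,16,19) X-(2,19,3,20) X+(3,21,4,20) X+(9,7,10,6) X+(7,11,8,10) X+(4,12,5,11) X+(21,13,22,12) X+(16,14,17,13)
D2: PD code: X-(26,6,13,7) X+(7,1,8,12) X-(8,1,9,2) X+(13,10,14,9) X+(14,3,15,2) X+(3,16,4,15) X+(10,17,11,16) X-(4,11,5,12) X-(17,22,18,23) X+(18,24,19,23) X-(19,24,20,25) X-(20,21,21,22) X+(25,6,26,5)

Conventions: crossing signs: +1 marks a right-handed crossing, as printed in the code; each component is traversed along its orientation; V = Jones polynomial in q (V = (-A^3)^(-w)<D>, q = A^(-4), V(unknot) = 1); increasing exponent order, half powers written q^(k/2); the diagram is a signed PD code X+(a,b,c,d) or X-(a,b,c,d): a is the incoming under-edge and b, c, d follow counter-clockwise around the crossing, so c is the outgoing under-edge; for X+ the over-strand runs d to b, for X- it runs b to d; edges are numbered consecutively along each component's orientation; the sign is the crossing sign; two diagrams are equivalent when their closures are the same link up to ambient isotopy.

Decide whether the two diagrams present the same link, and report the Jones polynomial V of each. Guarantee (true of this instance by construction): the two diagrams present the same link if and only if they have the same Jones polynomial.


equivalent: yes
D1 (bracket A^-3 + A^5 - A^9 + A^13; 11 crossings at w = +5): V = -q^(1/2) + q^(3/2) - q^(5/2) - q^(9/2)
D2 (bracket A^-15 + A^-7 - A^-3 + A; 13 crossings at w = +1): V = -q^(1/2) + q^(3/2) - q^(5/2) - q^(9/2)
key observation: one V(q) for all 2 diagrams — one class (guaranteed)


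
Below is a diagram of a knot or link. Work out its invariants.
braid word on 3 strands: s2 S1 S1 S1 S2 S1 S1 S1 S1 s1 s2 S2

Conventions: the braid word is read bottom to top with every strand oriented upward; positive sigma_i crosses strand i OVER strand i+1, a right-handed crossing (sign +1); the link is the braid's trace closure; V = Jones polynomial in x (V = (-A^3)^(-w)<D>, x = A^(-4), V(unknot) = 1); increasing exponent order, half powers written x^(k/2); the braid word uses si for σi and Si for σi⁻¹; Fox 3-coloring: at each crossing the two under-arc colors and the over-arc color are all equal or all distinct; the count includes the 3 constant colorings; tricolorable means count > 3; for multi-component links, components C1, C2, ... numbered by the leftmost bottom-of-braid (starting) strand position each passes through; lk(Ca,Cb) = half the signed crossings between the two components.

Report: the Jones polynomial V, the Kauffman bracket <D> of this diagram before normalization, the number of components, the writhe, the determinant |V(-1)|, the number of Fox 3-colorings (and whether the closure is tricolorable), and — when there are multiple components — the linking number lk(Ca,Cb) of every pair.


V = x^-8 - 2x^-7 + x^-6 - 2x^-5 + 2x^-4 + x^-2
<D> = A^-10 + 2A^-2 - 2A^2 + A^6 - 2A^10 + A^14 (w = -6)
1 component over 12 crossings, w = -6
27 Fox colorings among 3^12, |V(-1)| = 9: tricolorable
why: V spans 6 powers of x: at least 6 crossings in any diagram


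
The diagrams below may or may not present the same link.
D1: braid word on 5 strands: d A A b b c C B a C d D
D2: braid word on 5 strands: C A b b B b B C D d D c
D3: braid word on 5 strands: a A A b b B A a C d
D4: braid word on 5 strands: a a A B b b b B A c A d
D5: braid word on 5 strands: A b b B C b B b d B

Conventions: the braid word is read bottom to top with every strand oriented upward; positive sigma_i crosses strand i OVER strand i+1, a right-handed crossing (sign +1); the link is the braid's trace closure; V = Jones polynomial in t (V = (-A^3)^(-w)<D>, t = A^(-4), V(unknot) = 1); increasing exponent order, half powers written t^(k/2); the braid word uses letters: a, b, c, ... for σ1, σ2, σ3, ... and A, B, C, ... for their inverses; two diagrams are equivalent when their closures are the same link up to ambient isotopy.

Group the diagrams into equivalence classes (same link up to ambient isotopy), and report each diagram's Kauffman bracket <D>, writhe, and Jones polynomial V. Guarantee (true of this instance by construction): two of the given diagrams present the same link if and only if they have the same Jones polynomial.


equivalence classes: {D1, D2, D3, D4, D5}
D1 (bracket 1; 12 crossings at w = 0): V = 1
D2 (bracket A^-6; 12 crossings at w = -2): V = 1
V(D3) = 1  (w 0, c 10, <D> = 1)
D4 (bracket A^6; 12 crossings at w = +2): V = 1
D5 (bracket 1; 10 crossings at w = 0): V = 1
key observation: all 5 diagrams share one V(t), hence one class


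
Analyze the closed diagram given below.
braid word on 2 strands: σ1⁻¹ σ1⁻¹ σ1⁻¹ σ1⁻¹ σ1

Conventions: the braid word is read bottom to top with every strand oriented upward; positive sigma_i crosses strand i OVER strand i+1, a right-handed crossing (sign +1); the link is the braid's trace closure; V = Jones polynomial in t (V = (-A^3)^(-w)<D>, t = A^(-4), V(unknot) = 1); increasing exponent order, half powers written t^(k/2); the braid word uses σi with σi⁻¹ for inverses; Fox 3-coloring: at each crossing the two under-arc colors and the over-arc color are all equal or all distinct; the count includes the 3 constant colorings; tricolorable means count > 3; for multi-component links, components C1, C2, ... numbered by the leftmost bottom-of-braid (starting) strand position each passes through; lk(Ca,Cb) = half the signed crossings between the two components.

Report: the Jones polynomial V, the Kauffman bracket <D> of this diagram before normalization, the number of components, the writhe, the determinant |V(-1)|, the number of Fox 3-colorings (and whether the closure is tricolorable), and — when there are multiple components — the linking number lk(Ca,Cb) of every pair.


V = -t^-4 + t^-3 + t^-1
<D> = -A^-5 - A^3 + A^7 (w = -3)
1 component over 5 crossings, w = -3
9 Fox colorings among 3^5, |V(-1)| = 3: tricolorable
why: free reduction leaves σ1⁻¹ σ1⁻¹ σ1⁻¹ of the original 5 letters


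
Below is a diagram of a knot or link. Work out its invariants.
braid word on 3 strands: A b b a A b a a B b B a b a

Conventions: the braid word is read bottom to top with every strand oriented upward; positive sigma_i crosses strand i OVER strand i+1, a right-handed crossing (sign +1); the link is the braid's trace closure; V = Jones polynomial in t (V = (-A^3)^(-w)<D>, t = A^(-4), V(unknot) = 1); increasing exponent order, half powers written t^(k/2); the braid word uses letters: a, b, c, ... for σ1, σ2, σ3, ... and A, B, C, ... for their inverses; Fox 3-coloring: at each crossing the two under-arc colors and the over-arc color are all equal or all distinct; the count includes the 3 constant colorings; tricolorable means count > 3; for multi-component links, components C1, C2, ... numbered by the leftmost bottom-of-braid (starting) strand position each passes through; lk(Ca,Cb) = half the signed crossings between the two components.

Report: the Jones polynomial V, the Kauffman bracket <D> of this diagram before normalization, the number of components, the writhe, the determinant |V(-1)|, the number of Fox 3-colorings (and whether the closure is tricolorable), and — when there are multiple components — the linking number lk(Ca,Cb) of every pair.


V(t) = t^2 - t^3 + 3t^4 - 3t^5 + 3t^6 - 3t^7 + 2t^8 - t^9
bracket: -A^-18 + 2A^-14 - 3A^-10 + 3A^-6 - 3A^-2 + 3A^2 - A^6 + A^10, w = +6
1 component, writhe +6, over 14 crossings
det 17, colorings 3 of 3^14 — not tricolorable
observation: the word shrinks to σ1⁻¹ σ2 σ2 σ2 σ1 σ1 σ2⁻¹ σ1 σ2 σ1 after cancelling


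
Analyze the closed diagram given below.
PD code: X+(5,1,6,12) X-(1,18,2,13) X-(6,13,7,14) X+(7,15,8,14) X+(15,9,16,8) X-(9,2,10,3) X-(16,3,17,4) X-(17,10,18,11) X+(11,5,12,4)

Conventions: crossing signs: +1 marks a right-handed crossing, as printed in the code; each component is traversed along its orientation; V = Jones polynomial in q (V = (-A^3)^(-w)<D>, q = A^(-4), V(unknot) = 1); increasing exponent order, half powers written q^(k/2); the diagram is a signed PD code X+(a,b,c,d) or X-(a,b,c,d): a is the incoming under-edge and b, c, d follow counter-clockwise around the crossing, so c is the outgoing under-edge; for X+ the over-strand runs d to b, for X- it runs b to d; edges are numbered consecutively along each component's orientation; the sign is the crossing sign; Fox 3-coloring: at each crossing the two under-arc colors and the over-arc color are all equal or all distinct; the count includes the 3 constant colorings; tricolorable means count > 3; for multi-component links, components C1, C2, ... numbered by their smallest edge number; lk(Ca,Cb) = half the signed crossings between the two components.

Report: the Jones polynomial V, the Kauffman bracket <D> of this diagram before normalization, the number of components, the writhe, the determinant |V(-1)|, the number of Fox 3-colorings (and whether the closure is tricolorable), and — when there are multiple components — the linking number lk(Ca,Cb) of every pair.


V = -q^(-5/2) - q^(-1/2)
<D> = A^-1 + A^7 (w = -1)
2 components over 9 crossings, w = -1
lk(C1,C2): -1
3 Fox colorings among 3^9, |V(-1)| = 2: not tricolorable
why: w = -1 shifts under R1 moves; the (-A^3)^(1) factor cancels that in V


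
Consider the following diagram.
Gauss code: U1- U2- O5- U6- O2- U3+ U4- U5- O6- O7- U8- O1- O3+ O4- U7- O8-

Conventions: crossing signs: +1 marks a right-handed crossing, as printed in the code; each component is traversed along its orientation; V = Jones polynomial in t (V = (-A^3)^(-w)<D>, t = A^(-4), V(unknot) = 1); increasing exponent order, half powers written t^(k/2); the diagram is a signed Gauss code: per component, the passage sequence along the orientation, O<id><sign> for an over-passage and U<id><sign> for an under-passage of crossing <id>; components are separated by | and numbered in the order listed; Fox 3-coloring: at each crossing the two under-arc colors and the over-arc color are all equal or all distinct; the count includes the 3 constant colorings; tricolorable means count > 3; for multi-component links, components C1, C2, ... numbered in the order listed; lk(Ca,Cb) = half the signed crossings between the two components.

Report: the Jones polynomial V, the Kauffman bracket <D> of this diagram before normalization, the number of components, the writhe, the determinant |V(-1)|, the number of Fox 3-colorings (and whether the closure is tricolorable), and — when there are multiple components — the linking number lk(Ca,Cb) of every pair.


V = t^-8 - 2t^-7 + t^-6 - 2t^-5 + 2t^-4 + t^-2
<D> = A^-10 + 2A^-2 - 2A^2 + A^6 - 2A^10 + A^14 (w = -6)
1 component over 8 crossings, w = -6
27 Fox colorings among 3^8, |V(-1)| = 9: tricolorable
why: |V(-1)| = 9: so tricolorable, since 3 divides 9


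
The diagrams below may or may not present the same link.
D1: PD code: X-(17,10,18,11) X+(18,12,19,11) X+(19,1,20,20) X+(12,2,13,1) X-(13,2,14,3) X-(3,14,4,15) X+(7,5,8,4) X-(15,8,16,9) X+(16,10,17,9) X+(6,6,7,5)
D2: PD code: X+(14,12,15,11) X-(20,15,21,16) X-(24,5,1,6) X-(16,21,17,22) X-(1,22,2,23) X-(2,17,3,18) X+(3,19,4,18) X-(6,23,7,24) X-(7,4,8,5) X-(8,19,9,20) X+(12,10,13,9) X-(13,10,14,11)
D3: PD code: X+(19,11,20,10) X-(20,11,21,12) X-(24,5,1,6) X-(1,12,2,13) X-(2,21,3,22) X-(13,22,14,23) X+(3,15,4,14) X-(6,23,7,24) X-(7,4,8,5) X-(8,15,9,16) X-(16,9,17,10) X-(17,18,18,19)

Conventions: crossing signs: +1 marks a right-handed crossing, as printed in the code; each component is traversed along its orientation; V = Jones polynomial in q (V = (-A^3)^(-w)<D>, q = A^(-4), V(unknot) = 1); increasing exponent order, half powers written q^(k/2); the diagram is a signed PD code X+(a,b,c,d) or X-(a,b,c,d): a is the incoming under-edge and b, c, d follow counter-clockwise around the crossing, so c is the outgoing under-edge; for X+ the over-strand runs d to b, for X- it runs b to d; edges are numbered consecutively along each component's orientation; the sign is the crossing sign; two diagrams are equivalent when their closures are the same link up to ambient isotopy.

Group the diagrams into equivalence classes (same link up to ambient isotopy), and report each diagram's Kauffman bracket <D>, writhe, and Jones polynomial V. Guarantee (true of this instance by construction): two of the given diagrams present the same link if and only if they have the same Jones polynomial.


classes: {D1} | {D2, D3}
V(D1) = 1  [10 crossings, <D> = A^6, w = +2]
V(D2) = q^-8 - 2q^-7 + q^-6 - 2q^-5 + 2q^-4 + q^-2  (w -6, c 12, <D> = A^-10 + 2A^-2 - 2A^2 + A^6 - 2A^10 + A^14)
D3 (bracket A^-16 + 2A^-8 - 2A^-4 + 1 - 2A^4 + A^8; 12 crossings at w = -8): V = q^-8 - 2q^-7 + q^-6 - 2q^-5 + 2q^-4 + q^-2
note: 2 values of V(q) split the 3 diagrams


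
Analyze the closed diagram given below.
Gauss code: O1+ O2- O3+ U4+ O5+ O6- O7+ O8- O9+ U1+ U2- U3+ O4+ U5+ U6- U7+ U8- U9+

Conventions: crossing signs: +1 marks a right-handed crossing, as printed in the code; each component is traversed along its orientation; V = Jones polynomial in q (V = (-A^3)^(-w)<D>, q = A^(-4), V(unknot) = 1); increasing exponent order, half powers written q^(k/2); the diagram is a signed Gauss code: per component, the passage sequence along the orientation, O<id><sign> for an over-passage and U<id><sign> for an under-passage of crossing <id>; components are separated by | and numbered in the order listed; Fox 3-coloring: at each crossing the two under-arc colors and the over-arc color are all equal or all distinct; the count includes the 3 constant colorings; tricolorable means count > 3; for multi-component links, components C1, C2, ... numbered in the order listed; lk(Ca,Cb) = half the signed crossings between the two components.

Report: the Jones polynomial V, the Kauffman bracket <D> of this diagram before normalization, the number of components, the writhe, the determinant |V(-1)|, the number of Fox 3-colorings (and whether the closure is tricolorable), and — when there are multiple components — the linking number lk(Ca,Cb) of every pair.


Jones polynomial: V(q) = q + q^3 - q^4
<D> = A^-7 - A^-3 - A^5; writhe +3
components 1, writhe +3 (9 crossings)
3-colorings: 9 of 3^9, det 3 — tricolorable
note: w = +3 (over 9 crossings) is diagram-only; (-A^3)^(-3) removes it from V


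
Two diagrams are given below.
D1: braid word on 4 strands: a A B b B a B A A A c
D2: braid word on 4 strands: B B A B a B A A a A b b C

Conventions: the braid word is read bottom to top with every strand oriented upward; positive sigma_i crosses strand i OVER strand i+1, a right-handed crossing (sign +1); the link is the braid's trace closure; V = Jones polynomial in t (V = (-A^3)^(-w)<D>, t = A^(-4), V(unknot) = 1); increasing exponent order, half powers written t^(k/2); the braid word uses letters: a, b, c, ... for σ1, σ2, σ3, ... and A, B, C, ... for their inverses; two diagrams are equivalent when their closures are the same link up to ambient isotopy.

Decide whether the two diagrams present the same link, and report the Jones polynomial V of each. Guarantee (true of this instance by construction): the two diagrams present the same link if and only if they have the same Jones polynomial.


same link: yes
V(D1) = -t^-6 + t^-5 - t^-4 + 2t^-3 - t^-2 + t^-1  [11 crossings, <D> = -A^-5 + A^-1 - 2A^3 + A^7 - A^11 + A^15, w = -3]
V(D2) = -t^-6 + t^-5 - t^-4 + 2t^-3 - t^-2 + t^-1  (w -5, c 13, <D> = -A^-11 + A^-7 - 2A^-3 + A - A^5 + A^9)
note: all 2 diagrams share one V(t), hence one class


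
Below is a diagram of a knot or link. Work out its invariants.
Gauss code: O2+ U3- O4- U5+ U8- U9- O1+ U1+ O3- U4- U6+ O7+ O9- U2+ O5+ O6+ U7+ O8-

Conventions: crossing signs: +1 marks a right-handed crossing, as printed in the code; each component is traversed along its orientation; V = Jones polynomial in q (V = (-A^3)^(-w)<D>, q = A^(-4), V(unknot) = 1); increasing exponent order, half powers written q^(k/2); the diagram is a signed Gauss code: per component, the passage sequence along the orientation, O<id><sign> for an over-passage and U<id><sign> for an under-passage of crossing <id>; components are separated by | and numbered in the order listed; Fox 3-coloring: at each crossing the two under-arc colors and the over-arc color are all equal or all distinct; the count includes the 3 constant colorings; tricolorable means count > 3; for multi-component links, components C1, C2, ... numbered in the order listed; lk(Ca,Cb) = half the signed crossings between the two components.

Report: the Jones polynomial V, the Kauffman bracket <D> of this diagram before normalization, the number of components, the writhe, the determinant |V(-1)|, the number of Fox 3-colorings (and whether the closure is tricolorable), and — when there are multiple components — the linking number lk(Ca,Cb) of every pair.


V = -q^-3 + q^-2 - q^-1 + 3 - q + q^2 - q^3
<D> = A^-9 - A^-5 + A^-1 - 3A^3 + A^7 - A^11 + A^15 (w = +1)
1 component over 9 crossings, w = +1
27 Fox colorings among 3^9, |V(-1)| = 9: tricolorable
why: |V(-1)| = 9: so tricolorable, since 3 divides 9


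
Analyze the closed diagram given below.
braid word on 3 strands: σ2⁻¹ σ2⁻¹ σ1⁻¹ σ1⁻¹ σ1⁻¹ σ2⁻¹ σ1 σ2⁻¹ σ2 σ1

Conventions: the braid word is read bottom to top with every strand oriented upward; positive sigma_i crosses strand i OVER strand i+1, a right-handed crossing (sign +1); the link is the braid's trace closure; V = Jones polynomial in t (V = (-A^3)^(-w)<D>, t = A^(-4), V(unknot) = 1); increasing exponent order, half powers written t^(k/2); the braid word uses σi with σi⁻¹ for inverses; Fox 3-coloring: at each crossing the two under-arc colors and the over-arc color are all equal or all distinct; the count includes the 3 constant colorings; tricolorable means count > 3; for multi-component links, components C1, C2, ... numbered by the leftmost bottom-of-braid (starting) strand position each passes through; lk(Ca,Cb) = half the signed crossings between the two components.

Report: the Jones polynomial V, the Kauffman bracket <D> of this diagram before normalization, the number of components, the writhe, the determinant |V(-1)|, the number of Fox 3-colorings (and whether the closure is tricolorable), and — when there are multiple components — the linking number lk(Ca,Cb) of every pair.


Jones polynomial: V(t) = t^-7 - 2t^-6 + 2t^-5 - 3t^-4 + 3t^-3 - 2t^-2 + 2t^-1
<D> = 2A^-8 - 2A^-4 + 3 - 3A^4 + 2A^8 - 2A^12 + A^16; writhe -4
components 1, writhe -4 (10 crossings)
3-colorings: 9 of 3^10, det 15 — tricolorable
note: V spans 6 powers of t: at least 6 crossings in any diagram
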